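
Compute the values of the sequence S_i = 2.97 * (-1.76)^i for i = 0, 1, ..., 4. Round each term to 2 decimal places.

This is a geometric sequence.
i=0: S_0 = 2.97 * (-1.76)^0 = 2.97
i=1: S_1 = 2.97 * (-1.76)^1 ≈ -5.23
i=2: S_2 = 2.97 * (-1.76)^2 ≈ 9.2
i=3: S_3 = 2.97 * (-1.76)^3 ≈ -16.19
i=4: S_4 = 2.97 * (-1.76)^4 ≈ 28.5
The first 5 terms are: [2.97, -5.23, 9.2, -16.19, 28.5]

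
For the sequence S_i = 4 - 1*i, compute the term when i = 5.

S_5 = 4 + -1*5 = 4 + -5 = -1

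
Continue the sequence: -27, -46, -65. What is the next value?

Differences: -46 - -27 = -19
This is an arithmetic sequence with common difference d = -19.
Next term = -65 + -19 = -84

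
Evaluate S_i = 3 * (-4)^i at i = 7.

S_7 = 3 * (-4)^7 = 3 * -16384 = -49152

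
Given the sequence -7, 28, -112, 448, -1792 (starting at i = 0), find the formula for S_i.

Check ratios: 28 / -7 = -4.0
Common ratio r = -4.
First term a = -7.
Formula: S_i = -7 * (-4)^i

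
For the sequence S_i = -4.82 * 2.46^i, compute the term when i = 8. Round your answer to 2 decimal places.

S_8 = -4.82 * 2.46^8 ≈ -4.82 * 1341.1608 ≈ -6464.4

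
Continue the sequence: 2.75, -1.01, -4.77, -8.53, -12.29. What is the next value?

Differences: -1.01 - 2.75 = -3.76
This is an arithmetic sequence with common difference d = -3.76.
Next term = -12.29 + -3.76 = -16.05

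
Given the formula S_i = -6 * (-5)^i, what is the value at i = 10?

S_10 = -6 * (-5)^10 = -6 * 9765625 = -58593750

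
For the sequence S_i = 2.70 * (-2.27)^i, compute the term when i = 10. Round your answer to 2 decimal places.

S_10 = 2.7 * (-2.27)^10 ≈ 2.7 * 3632.9429 ≈ 9808.95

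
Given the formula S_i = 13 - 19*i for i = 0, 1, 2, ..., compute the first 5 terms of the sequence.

This is an arithmetic sequence.
i=0: S_0 = 13 + -19*0 = 13
i=1: S_1 = 13 + -19*1 = -6
i=2: S_2 = 13 + -19*2 = -25
i=3: S_3 = 13 + -19*3 = -44
i=4: S_4 = 13 + -19*4 = -63
The first 5 terms are: [13, -6, -25, -44, -63]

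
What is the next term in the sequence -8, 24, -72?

Ratios: 24 / -8 = -3.0
This is a geometric sequence with common ratio r = -3.
Next term = -72 * -3 = 216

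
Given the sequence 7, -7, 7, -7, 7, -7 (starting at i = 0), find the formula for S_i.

Check ratios: -7 / 7 = -1.0
Common ratio r = -1.
First term a = 7.
Formula: S_i = 7 * (-1)^i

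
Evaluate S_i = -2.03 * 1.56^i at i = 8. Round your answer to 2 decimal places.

S_8 = -2.03 * 1.56^8 ≈ -2.03 * 35.0749 ≈ -71.2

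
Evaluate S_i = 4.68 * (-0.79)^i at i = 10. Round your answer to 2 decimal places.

S_10 = 4.68 * (-0.79)^10 ≈ 4.68 * 0.0947 ≈ 0.44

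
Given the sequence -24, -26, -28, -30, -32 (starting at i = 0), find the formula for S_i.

Check differences: -26 - -24 = -2
-28 - -26 = -2
Common difference d = -2.
First term a = -24.
Formula: S_i = -24 - 2*i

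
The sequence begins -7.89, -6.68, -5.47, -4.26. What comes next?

Differences: -6.68 - -7.89 = 1.21
This is an arithmetic sequence with common difference d = 1.21.
Next term = -4.26 + 1.21 = -3.05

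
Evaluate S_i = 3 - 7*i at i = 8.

S_8 = 3 + -7*8 = 3 + -56 = -53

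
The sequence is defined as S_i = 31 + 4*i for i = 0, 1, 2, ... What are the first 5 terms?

This is an arithmetic sequence.
i=0: S_0 = 31 + 4*0 = 31
i=1: S_1 = 31 + 4*1 = 35
i=2: S_2 = 31 + 4*2 = 39
i=3: S_3 = 31 + 4*3 = 43
i=4: S_4 = 31 + 4*4 = 47
The first 5 terms are: [31, 35, 39, 43, 47]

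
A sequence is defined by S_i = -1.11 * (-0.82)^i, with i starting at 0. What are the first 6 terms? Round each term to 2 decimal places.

This is a geometric sequence.
i=0: S_0 = -1.11 * (-0.82)^0 = -1.11
i=1: S_1 = -1.11 * (-0.82)^1 ≈ 0.91
i=2: S_2 = -1.11 * (-0.82)^2 ≈ -0.75
i=3: S_3 = -1.11 * (-0.82)^3 ≈ 0.61
i=4: S_4 = -1.11 * (-0.82)^4 ≈ -0.5
i=5: S_5 = -1.11 * (-0.82)^5 ≈ 0.41
The first 6 terms are: [-1.11, 0.91, -0.75, 0.61, -0.5, 0.41]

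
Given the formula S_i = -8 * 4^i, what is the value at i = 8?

S_8 = -8 * 4^8 = -8 * 65536 = -524288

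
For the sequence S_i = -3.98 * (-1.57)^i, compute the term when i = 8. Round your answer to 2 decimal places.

S_8 = -3.98 * (-1.57)^8 ≈ -3.98 * 36.9145 ≈ -146.92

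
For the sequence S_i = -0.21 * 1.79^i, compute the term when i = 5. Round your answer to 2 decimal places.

S_5 = -0.21 * 1.79^5 ≈ -0.21 * 18.3766 ≈ -3.86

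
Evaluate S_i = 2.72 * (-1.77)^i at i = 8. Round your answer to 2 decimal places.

S_8 = 2.72 * (-1.77)^8 ≈ 2.72 * 96.3355 ≈ 262.03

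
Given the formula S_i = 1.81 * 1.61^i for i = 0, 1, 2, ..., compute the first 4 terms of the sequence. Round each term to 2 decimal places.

This is a geometric sequence.
i=0: S_0 = 1.81 * 1.61^0 = 1.81
i=1: S_1 = 1.81 * 1.61^1 ≈ 2.91
i=2: S_2 = 1.81 * 1.61^2 ≈ 4.69
i=3: S_3 = 1.81 * 1.61^3 ≈ 7.55
The first 4 terms are: [1.81, 2.91, 4.69, 7.55]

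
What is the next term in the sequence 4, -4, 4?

Ratios: -4 / 4 = -1.0
This is a geometric sequence with common ratio r = -1.
Next term = 4 * -1 = -4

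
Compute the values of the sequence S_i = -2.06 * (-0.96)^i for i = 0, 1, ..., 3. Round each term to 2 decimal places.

This is a geometric sequence.
i=0: S_0 = -2.06 * (-0.96)^0 = -2.06
i=1: S_1 = -2.06 * (-0.96)^1 ≈ 1.98
i=2: S_2 = -2.06 * (-0.96)^2 ≈ -1.9
i=3: S_3 = -2.06 * (-0.96)^3 ≈ 1.82
The first 4 terms are: [-2.06, 1.98, -1.9, 1.82]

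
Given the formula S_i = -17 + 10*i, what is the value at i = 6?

S_6 = -17 + 10*6 = -17 + 60 = 43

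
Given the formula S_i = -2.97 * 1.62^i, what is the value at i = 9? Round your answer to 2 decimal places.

S_9 = -2.97 * 1.62^9 ≈ -2.97 * 76.8485 ≈ -228.24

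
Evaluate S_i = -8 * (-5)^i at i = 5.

S_5 = -8 * (-5)^5 = -8 * -3125 = 25000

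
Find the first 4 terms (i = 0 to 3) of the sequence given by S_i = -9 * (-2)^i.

This is a geometric sequence.
i=0: S_0 = -9 * (-2)^0 = -9
i=1: S_1 = -9 * (-2)^1 = 18
i=2: S_2 = -9 * (-2)^2 = -36
i=3: S_3 = -9 * (-2)^3 = 72
The first 4 terms are: [-9, 18, -36, 72]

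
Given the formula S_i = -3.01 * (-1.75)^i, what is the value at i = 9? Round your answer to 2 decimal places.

S_9 = -3.01 * (-1.75)^9 ≈ -3.01 * -153.9368 ≈ 463.35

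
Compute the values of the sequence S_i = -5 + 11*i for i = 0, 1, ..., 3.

This is an arithmetic sequence.
i=0: S_0 = -5 + 11*0 = -5
i=1: S_1 = -5 + 11*1 = 6
i=2: S_2 = -5 + 11*2 = 17
i=3: S_3 = -5 + 11*3 = 28
The first 4 terms are: [-5, 6, 17, 28]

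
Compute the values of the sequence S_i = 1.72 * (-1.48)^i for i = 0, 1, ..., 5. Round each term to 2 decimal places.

This is a geometric sequence.
i=0: S_0 = 1.72 * (-1.48)^0 = 1.72
i=1: S_1 = 1.72 * (-1.48)^1 ≈ -2.55
i=2: S_2 = 1.72 * (-1.48)^2 ≈ 3.77
i=3: S_3 = 1.72 * (-1.48)^3 ≈ -5.58
i=4: S_4 = 1.72 * (-1.48)^4 ≈ 8.25
i=5: S_5 = 1.72 * (-1.48)^5 ≈ -12.21
The first 6 terms are: [1.72, -2.55, 3.77, -5.58, 8.25, -12.21]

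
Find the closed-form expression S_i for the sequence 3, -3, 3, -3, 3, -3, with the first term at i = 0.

Check ratios: -3 / 3 = -1.0
Common ratio r = -1.
First term a = 3.
Formula: S_i = 3 * (-1)^i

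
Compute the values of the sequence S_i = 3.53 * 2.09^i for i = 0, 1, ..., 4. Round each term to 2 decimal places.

This is a geometric sequence.
i=0: S_0 = 3.53 * 2.09^0 = 3.53
i=1: S_1 = 3.53 * 2.09^1 ≈ 7.38
i=2: S_2 = 3.53 * 2.09^2 ≈ 15.42
i=3: S_3 = 3.53 * 2.09^3 ≈ 32.23
i=4: S_4 = 3.53 * 2.09^4 ≈ 67.35
The first 5 terms are: [3.53, 7.38, 15.42, 32.23, 67.35]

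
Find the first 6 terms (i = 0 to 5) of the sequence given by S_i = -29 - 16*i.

This is an arithmetic sequence.
i=0: S_0 = -29 + -16*0 = -29
i=1: S_1 = -29 + -16*1 = -45
i=2: S_2 = -29 + -16*2 = -61
i=3: S_3 = -29 + -16*3 = -77
i=4: S_4 = -29 + -16*4 = -93
i=5: S_5 = -29 + -16*5 = -109
The first 6 terms are: [-29, -45, -61, -77, -93, -109]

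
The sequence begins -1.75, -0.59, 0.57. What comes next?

Differences: -0.59 - -1.75 = 1.16
This is an arithmetic sequence with common difference d = 1.16.
Next term = 0.57 + 1.16 = 1.73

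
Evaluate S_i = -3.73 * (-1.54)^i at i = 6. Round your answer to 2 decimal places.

S_6 = -3.73 * (-1.54)^6 ≈ -3.73 * 13.339 ≈ -49.75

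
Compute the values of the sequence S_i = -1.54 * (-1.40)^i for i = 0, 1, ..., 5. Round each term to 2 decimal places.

This is a geometric sequence.
i=0: S_0 = -1.54 * (-1.4)^0 = -1.54
i=1: S_1 = -1.54 * (-1.4)^1 ≈ 2.16
i=2: S_2 = -1.54 * (-1.4)^2 ≈ -3.02
i=3: S_3 = -1.54 * (-1.4)^3 ≈ 4.23
i=4: S_4 = -1.54 * (-1.4)^4 ≈ -5.92
i=5: S_5 = -1.54 * (-1.4)^5 ≈ 8.28
The first 6 terms are: [-1.54, 2.16, -3.02, 4.23, -5.92, 8.28]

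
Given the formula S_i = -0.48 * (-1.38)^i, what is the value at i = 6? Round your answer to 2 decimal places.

S_6 = -0.48 * (-1.38)^6 ≈ -0.48 * 6.9068 ≈ -3.32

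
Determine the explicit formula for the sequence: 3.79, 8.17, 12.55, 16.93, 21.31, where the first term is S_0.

Check differences: 8.17 - 3.79 = 4.38
12.55 - 8.17 = 4.38
Common difference d = 4.38.
First term a = 3.79.
Formula: S_i = 3.79 + 4.38*i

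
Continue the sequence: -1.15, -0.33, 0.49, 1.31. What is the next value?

Differences: -0.33 - -1.15 = 0.82
This is an arithmetic sequence with common difference d = 0.82.
Next term = 1.31 + 0.82 = 2.13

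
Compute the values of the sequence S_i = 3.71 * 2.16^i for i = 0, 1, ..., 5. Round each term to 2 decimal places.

This is a geometric sequence.
i=0: S_0 = 3.71 * 2.16^0 = 3.71
i=1: S_1 = 3.71 * 2.16^1 ≈ 8.01
i=2: S_2 = 3.71 * 2.16^2 ≈ 17.31
i=3: S_3 = 3.71 * 2.16^3 ≈ 37.39
i=4: S_4 = 3.71 * 2.16^4 ≈ 80.76
i=5: S_5 = 3.71 * 2.16^5 ≈ 174.44
The first 6 terms are: [3.71, 8.01, 17.31, 37.39, 80.76, 174.44]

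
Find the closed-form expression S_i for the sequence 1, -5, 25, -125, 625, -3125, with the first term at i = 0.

Check ratios: -5 / 1 = -5.0
Common ratio r = -5.
First term a = 1.
Formula: S_i = 1 * (-5)^i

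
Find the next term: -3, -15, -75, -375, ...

Ratios: -15 / -3 = 5.0
This is a geometric sequence with common ratio r = 5.
Next term = -375 * 5 = -1875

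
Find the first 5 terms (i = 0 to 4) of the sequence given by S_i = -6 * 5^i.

This is a geometric sequence.
i=0: S_0 = -6 * 5^0 = -6
i=1: S_1 = -6 * 5^1 = -30
i=2: S_2 = -6 * 5^2 = -150
i=3: S_3 = -6 * 5^3 = -750
i=4: S_4 = -6 * 5^4 = -3750
The first 5 terms are: [-6, -30, -150, -750, -3750]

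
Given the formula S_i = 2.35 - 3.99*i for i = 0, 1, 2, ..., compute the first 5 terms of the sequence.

This is an arithmetic sequence.
i=0: S_0 = 2.35 + -3.99*0 = 2.35
i=1: S_1 = 2.35 + -3.99*1 = -1.64
i=2: S_2 = 2.35 + -3.99*2 = -5.63
i=3: S_3 = 2.35 + -3.99*3 = -9.62
i=4: S_4 = 2.35 + -3.99*4 = -13.61
The first 5 terms are: [2.35, -1.64, -5.63, -9.62, -13.61]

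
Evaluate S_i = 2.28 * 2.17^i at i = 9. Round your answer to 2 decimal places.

S_9 = 2.28 * 2.17^9 ≈ 2.28 * 1066.9341 ≈ 2432.61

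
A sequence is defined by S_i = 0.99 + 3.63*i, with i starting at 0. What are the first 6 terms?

This is an arithmetic sequence.
i=0: S_0 = 0.99 + 3.63*0 = 0.99
i=1: S_1 = 0.99 + 3.63*1 = 4.62
i=2: S_2 = 0.99 + 3.63*2 = 8.25
i=3: S_3 = 0.99 + 3.63*3 = 11.88
i=4: S_4 = 0.99 + 3.63*4 = 15.51
i=5: S_5 = 0.99 + 3.63*5 = 19.14
The first 6 terms are: [0.99, 4.62, 8.25, 11.88, 15.51, 19.14]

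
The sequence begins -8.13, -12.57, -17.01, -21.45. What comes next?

Differences: -12.57 - -8.13 = -4.44
This is an arithmetic sequence with common difference d = -4.44.
Next term = -21.45 + -4.44 = -25.89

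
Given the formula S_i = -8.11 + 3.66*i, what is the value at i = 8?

S_8 = -8.11 + 3.66*8 = -8.11 + 29.28 = 21.17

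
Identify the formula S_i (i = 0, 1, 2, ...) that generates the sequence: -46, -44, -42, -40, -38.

Check differences: -44 - -46 = 2
-42 - -44 = 2
Common difference d = 2.
First term a = -46.
Formula: S_i = -46 + 2*i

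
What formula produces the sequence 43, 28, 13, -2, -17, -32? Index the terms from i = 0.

Check differences: 28 - 43 = -15
13 - 28 = -15
Common difference d = -15.
First term a = 43.
Formula: S_i = 43 - 15*i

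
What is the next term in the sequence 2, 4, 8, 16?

Ratios: 4 / 2 = 2.0
This is a geometric sequence with common ratio r = 2.
Next term = 16 * 2 = 32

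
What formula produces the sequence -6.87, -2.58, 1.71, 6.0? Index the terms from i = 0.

Check differences: -2.58 - -6.87 = 4.29
1.71 - -2.58 = 4.29
Common difference d = 4.29.
First term a = -6.87.
Formula: S_i = -6.87 + 4.29*i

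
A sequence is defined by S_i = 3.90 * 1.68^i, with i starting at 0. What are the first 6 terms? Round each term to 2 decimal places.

This is a geometric sequence.
i=0: S_0 = 3.9 * 1.68^0 = 3.9
i=1: S_1 = 3.9 * 1.68^1 ≈ 6.55
i=2: S_2 = 3.9 * 1.68^2 ≈ 11.01
i=3: S_3 = 3.9 * 1.68^3 ≈ 18.49
i=4: S_4 = 3.9 * 1.68^4 ≈ 31.07
i=5: S_5 = 3.9 * 1.68^5 ≈ 52.19
The first 6 terms are: [3.9, 6.55, 11.01, 18.49, 31.07, 52.19]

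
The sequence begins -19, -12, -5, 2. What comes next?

Differences: -12 - -19 = 7
This is an arithmetic sequence with common difference d = 7.
Next term = 2 + 7 = 9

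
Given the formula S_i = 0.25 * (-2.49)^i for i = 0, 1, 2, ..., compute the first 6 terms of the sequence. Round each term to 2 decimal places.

This is a geometric sequence.
i=0: S_0 = 0.25 * (-2.49)^0 = 0.25
i=1: S_1 = 0.25 * (-2.49)^1 ≈ -0.62
i=2: S_2 = 0.25 * (-2.49)^2 ≈ 1.55
i=3: S_3 = 0.25 * (-2.49)^3 ≈ -3.86
i=4: S_4 = 0.25 * (-2.49)^4 ≈ 9.61
i=5: S_5 = 0.25 * (-2.49)^5 ≈ -23.93
The first 6 terms are: [0.25, -0.62, 1.55, -3.86, 9.61, -23.93]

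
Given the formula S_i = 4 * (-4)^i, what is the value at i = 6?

S_6 = 4 * (-4)^6 = 4 * 4096 = 16384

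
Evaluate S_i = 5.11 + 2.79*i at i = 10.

S_10 = 5.11 + 2.79*10 = 5.11 + 27.9 = 33.01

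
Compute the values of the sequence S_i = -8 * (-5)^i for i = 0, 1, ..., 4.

This is a geometric sequence.
i=0: S_0 = -8 * (-5)^0 = -8
i=1: S_1 = -8 * (-5)^1 = 40
i=2: S_2 = -8 * (-5)^2 = -200
i=3: S_3 = -8 * (-5)^3 = 1000
i=4: S_4 = -8 * (-5)^4 = -5000
The first 5 terms are: [-8, 40, -200, 1000, -5000]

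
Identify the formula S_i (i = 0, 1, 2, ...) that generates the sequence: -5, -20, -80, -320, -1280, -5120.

Check ratios: -20 / -5 = 4.0
Common ratio r = 4.
First term a = -5.
Formula: S_i = -5 * 4^i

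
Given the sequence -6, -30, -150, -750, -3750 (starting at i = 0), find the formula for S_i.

Check ratios: -30 / -6 = 5.0
Common ratio r = 5.
First term a = -6.
Formula: S_i = -6 * 5^i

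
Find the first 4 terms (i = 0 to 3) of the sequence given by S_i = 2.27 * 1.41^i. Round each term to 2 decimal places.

This is a geometric sequence.
i=0: S_0 = 2.27 * 1.41^0 = 2.27
i=1: S_1 = 2.27 * 1.41^1 ≈ 3.2
i=2: S_2 = 2.27 * 1.41^2 ≈ 4.51
i=3: S_3 = 2.27 * 1.41^3 ≈ 6.36
The first 4 terms are: [2.27, 3.2, 4.51, 6.36]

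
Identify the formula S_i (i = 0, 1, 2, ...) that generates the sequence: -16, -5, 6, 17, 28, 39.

Check differences: -5 - -16 = 11
6 - -5 = 11
Common difference d = 11.
First term a = -16.
Formula: S_i = -16 + 11*i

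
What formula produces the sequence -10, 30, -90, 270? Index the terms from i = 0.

Check ratios: 30 / -10 = -3.0
Common ratio r = -3.
First term a = -10.
Formula: S_i = -10 * (-3)^i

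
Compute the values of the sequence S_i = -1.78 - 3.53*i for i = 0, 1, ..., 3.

This is an arithmetic sequence.
i=0: S_0 = -1.78 + -3.53*0 = -1.78
i=1: S_1 = -1.78 + -3.53*1 = -5.31
i=2: S_2 = -1.78 + -3.53*2 = -8.84
i=3: S_3 = -1.78 + -3.53*3 = -12.37
The first 4 terms are: [-1.78, -5.31, -8.84, -12.37]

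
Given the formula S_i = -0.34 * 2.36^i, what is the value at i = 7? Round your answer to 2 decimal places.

S_7 = -0.34 * 2.36^7 ≈ -0.34 * 407.7407 ≈ -138.63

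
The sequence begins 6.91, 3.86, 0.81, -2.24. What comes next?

Differences: 3.86 - 6.91 = -3.05
This is an arithmetic sequence with common difference d = -3.05.
Next term = -2.24 + -3.05 = -5.29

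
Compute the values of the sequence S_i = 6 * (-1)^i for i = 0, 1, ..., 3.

This is a geometric sequence.
i=0: S_0 = 6 * (-1)^0 = 6
i=1: S_1 = 6 * (-1)^1 = -6
i=2: S_2 = 6 * (-1)^2 = 6
i=3: S_3 = 6 * (-1)^3 = -6
The first 4 terms are: [6, -6, 6, -6]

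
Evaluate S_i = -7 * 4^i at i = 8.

S_8 = -7 * 4^8 = -7 * 65536 = -458752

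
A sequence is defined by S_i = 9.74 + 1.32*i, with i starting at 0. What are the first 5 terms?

This is an arithmetic sequence.
i=0: S_0 = 9.74 + 1.32*0 = 9.74
i=1: S_1 = 9.74 + 1.32*1 = 11.06
i=2: S_2 = 9.74 + 1.32*2 = 12.38
i=3: S_3 = 9.74 + 1.32*3 = 13.7
i=4: S_4 = 9.74 + 1.32*4 = 15.02
The first 5 terms are: [9.74, 11.06, 12.38, 13.7, 15.02]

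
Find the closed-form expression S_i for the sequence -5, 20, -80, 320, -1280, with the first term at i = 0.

Check ratios: 20 / -5 = -4.0
Common ratio r = -4.
First term a = -5.
Formula: S_i = -5 * (-4)^i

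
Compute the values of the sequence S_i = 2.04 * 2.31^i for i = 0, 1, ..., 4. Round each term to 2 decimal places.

This is a geometric sequence.
i=0: S_0 = 2.04 * 2.31^0 = 2.04
i=1: S_1 = 2.04 * 2.31^1 ≈ 4.71
i=2: S_2 = 2.04 * 2.31^2 ≈ 10.89
i=3: S_3 = 2.04 * 2.31^3 ≈ 25.15
i=4: S_4 = 2.04 * 2.31^4 ≈ 58.09
The first 5 terms are: [2.04, 4.71, 10.89, 25.15, 58.09]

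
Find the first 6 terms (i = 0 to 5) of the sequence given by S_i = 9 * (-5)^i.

This is a geometric sequence.
i=0: S_0 = 9 * (-5)^0 = 9
i=1: S_1 = 9 * (-5)^1 = -45
i=2: S_2 = 9 * (-5)^2 = 225
i=3: S_3 = 9 * (-5)^3 = -1125
i=4: S_4 = 9 * (-5)^4 = 5625
i=5: S_5 = 9 * (-5)^5 = -28125
The first 6 terms are: [9, -45, 225, -1125, 5625, -28125]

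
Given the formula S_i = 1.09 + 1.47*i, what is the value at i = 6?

S_6 = 1.09 + 1.47*6 = 1.09 + 8.82 = 9.91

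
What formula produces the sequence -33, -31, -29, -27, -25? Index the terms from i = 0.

Check differences: -31 - -33 = 2
-29 - -31 = 2
Common difference d = 2.
First term a = -33.
Formula: S_i = -33 + 2*i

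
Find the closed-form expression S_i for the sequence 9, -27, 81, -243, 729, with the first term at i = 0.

Check ratios: -27 / 9 = -3.0
Common ratio r = -3.
First term a = 9.
Formula: S_i = 9 * (-3)^i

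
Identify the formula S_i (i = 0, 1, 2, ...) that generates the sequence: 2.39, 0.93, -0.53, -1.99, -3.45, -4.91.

Check differences: 0.93 - 2.39 = -1.46
-0.53 - 0.93 = -1.46
Common difference d = -1.46.
First term a = 2.39.
Formula: S_i = 2.39 - 1.46*i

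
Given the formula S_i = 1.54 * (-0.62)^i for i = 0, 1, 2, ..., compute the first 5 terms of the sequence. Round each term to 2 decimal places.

This is a geometric sequence.
i=0: S_0 = 1.54 * (-0.62)^0 = 1.54
i=1: S_1 = 1.54 * (-0.62)^1 ≈ -0.95
i=2: S_2 = 1.54 * (-0.62)^2 ≈ 0.59
i=3: S_3 = 1.54 * (-0.62)^3 ≈ -0.37
i=4: S_4 = 1.54 * (-0.62)^4 ≈ 0.23
The first 5 terms are: [1.54, -0.95, 0.59, -0.37, 0.23]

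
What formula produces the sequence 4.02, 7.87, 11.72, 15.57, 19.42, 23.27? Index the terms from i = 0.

Check differences: 7.87 - 4.02 = 3.85
11.72 - 7.87 = 3.85
Common difference d = 3.85.
First term a = 4.02.
Formula: S_i = 4.02 + 3.85*i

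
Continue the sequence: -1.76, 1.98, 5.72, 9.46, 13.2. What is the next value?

Differences: 1.98 - -1.76 = 3.74
This is an arithmetic sequence with common difference d = 3.74.
Next term = 13.2 + 3.74 = 16.94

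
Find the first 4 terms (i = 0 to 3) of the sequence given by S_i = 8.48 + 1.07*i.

This is an arithmetic sequence.
i=0: S_0 = 8.48 + 1.07*0 = 8.48
i=1: S_1 = 8.48 + 1.07*1 = 9.55
i=2: S_2 = 8.48 + 1.07*2 = 10.62
i=3: S_3 = 8.48 + 1.07*3 = 11.69
The first 4 terms are: [8.48, 9.55, 10.62, 11.69]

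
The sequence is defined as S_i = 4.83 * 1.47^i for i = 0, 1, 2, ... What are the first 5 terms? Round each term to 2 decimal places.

This is a geometric sequence.
i=0: S_0 = 4.83 * 1.47^0 = 4.83
i=1: S_1 = 4.83 * 1.47^1 ≈ 7.1
i=2: S_2 = 4.83 * 1.47^2 ≈ 10.44
i=3: S_3 = 4.83 * 1.47^3 ≈ 15.34
i=4: S_4 = 4.83 * 1.47^4 ≈ 22.55
The first 5 terms are: [4.83, 7.1, 10.44, 15.34, 22.55]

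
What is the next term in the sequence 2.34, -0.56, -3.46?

Differences: -0.56 - 2.34 = -2.9
This is an arithmetic sequence with common difference d = -2.9.
Next term = -3.46 + -2.9 = -6.36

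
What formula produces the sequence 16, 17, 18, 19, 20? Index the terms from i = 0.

Check differences: 17 - 16 = 1
18 - 17 = 1
Common difference d = 1.
First term a = 16.
Formula: S_i = 16 + 1*i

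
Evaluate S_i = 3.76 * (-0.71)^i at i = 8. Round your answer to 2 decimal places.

S_8 = 3.76 * (-0.71)^8 ≈ 3.76 * 0.0646 ≈ 0.24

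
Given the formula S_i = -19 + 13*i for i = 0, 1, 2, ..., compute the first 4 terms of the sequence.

This is an arithmetic sequence.
i=0: S_0 = -19 + 13*0 = -19
i=1: S_1 = -19 + 13*1 = -6
i=2: S_2 = -19 + 13*2 = 7
i=3: S_3 = -19 + 13*3 = 20
The first 4 terms are: [-19, -6, 7, 20]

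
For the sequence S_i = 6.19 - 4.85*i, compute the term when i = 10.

S_10 = 6.19 + -4.85*10 = 6.19 + -48.5 = -42.31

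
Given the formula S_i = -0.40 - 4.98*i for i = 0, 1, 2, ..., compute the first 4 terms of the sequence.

This is an arithmetic sequence.
i=0: S_0 = -0.4 + -4.98*0 = -0.4
i=1: S_1 = -0.4 + -4.98*1 = -5.38
i=2: S_2 = -0.4 + -4.98*2 = -10.36
i=3: S_3 = -0.4 + -4.98*3 = -15.34
The first 4 terms are: [-0.4, -5.38, -10.36, -15.34]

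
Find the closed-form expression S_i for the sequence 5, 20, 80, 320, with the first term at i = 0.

Check ratios: 20 / 5 = 4.0
Common ratio r = 4.
First term a = 5.
Formula: S_i = 5 * 4^i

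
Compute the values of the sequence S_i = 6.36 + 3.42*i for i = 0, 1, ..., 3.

This is an arithmetic sequence.
i=0: S_0 = 6.36 + 3.42*0 = 6.36
i=1: S_1 = 6.36 + 3.42*1 = 9.78
i=2: S_2 = 6.36 + 3.42*2 = 13.2
i=3: S_3 = 6.36 + 3.42*3 = 16.62
The first 4 terms are: [6.36, 9.78, 13.2, 16.62]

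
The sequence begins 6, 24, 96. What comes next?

Ratios: 24 / 6 = 4.0
This is a geometric sequence with common ratio r = 4.
Next term = 96 * 4 = 384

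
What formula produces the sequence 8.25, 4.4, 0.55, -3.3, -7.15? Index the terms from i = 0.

Check differences: 4.4 - 8.25 = -3.85
0.55 - 4.4 = -3.85
Common difference d = -3.85.
First term a = 8.25.
Formula: S_i = 8.25 - 3.85*i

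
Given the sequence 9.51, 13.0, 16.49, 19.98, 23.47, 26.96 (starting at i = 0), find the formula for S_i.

Check differences: 13.0 - 9.51 = 3.49
16.49 - 13.0 = 3.49
Common difference d = 3.49.
First term a = 9.51.
Formula: S_i = 9.51 + 3.49*i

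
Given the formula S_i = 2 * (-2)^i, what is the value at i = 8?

S_8 = 2 * (-2)^8 = 2 * 256 = 512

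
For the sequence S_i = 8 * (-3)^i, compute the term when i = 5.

S_5 = 8 * (-3)^5 = 8 * -243 = -1944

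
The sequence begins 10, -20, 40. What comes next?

Ratios: -20 / 10 = -2.0
This is a geometric sequence with common ratio r = -2.
Next term = 40 * -2 = -80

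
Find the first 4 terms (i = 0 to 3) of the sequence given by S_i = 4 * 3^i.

This is a geometric sequence.
i=0: S_0 = 4 * 3^0 = 4
i=1: S_1 = 4 * 3^1 = 12
i=2: S_2 = 4 * 3^2 = 36
i=3: S_3 = 4 * 3^3 = 108
The first 4 terms are: [4, 12, 36, 108]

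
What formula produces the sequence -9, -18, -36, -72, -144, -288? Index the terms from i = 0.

Check ratios: -18 / -9 = 2.0
Common ratio r = 2.
First term a = -9.
Formula: S_i = -9 * 2^i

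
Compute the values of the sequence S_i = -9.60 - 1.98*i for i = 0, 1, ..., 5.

This is an arithmetic sequence.
i=0: S_0 = -9.6 + -1.98*0 = -9.6
i=1: S_1 = -9.6 + -1.98*1 = -11.58
i=2: S_2 = -9.6 + -1.98*2 = -13.56
i=3: S_3 = -9.6 + -1.98*3 = -15.54
i=4: S_4 = -9.6 + -1.98*4 = -17.52
i=5: S_5 = -9.6 + -1.98*5 = -19.5
The first 6 terms are: [-9.6, -11.58, -13.56, -15.54, -17.52, -19.5]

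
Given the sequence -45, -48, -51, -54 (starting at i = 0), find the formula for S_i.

Check differences: -48 - -45 = -3
-51 - -48 = -3
Common difference d = -3.
First term a = -45.
Formula: S_i = -45 - 3*i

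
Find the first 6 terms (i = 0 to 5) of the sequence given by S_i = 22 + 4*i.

This is an arithmetic sequence.
i=0: S_0 = 22 + 4*0 = 22
i=1: S_1 = 22 + 4*1 = 26
i=2: S_2 = 22 + 4*2 = 30
i=3: S_3 = 22 + 4*3 = 34
i=4: S_4 = 22 + 4*4 = 38
i=5: S_5 = 22 + 4*5 = 42
The first 6 terms are: [22, 26, 30, 34, 38, 42]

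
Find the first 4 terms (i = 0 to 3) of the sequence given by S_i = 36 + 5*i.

This is an arithmetic sequence.
i=0: S_0 = 36 + 5*0 = 36
i=1: S_1 = 36 + 5*1 = 41
i=2: S_2 = 36 + 5*2 = 46
i=3: S_3 = 36 + 5*3 = 51
The first 4 terms are: [36, 41, 46, 51]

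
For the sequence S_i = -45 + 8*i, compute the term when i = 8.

S_8 = -45 + 8*8 = -45 + 64 = 19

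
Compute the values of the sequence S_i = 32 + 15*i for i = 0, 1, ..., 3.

This is an arithmetic sequence.
i=0: S_0 = 32 + 15*0 = 32
i=1: S_1 = 32 + 15*1 = 47
i=2: S_2 = 32 + 15*2 = 62
i=3: S_3 = 32 + 15*3 = 77
The first 4 terms are: [32, 47, 62, 77]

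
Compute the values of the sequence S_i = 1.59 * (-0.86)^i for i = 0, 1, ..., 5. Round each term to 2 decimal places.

This is a geometric sequence.
i=0: S_0 = 1.59 * (-0.86)^0 = 1.59
i=1: S_1 = 1.59 * (-0.86)^1 ≈ -1.37
i=2: S_2 = 1.59 * (-0.86)^2 ≈ 1.18
i=3: S_3 = 1.59 * (-0.86)^3 ≈ -1.01
i=4: S_4 = 1.59 * (-0.86)^4 ≈ 0.87
i=5: S_5 = 1.59 * (-0.86)^5 ≈ -0.75
The first 6 terms are: [1.59, -1.37, 1.18, -1.01, 0.87, -0.75]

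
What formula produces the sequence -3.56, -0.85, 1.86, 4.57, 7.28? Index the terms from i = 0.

Check differences: -0.85 - -3.56 = 2.71
1.86 - -0.85 = 2.71
Common difference d = 2.71.
First term a = -3.56.
Formula: S_i = -3.56 + 2.71*i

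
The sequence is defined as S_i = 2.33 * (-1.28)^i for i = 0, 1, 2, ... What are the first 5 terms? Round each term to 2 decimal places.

This is a geometric sequence.
i=0: S_0 = 2.33 * (-1.28)^0 = 2.33
i=1: S_1 = 2.33 * (-1.28)^1 ≈ -2.98
i=2: S_2 = 2.33 * (-1.28)^2 ≈ 3.82
i=3: S_3 = 2.33 * (-1.28)^3 ≈ -4.89
i=4: S_4 = 2.33 * (-1.28)^4 ≈ 6.25
The first 5 terms are: [2.33, -2.98, 3.82, -4.89, 6.25]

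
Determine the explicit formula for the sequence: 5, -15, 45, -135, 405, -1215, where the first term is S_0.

Check ratios: -15 / 5 = -3.0
Common ratio r = -3.
First term a = 5.
Formula: S_i = 5 * (-3)^i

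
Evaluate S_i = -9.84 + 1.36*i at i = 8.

S_8 = -9.84 + 1.36*8 = -9.84 + 10.88 = 1.04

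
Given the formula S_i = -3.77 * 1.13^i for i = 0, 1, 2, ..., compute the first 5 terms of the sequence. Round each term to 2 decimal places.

This is a geometric sequence.
i=0: S_0 = -3.77 * 1.13^0 = -3.77
i=1: S_1 = -3.77 * 1.13^1 ≈ -4.26
i=2: S_2 = -3.77 * 1.13^2 ≈ -4.81
i=3: S_3 = -3.77 * 1.13^3 ≈ -5.44
i=4: S_4 = -3.77 * 1.13^4 ≈ -6.15
The first 5 terms are: [-3.77, -4.26, -4.81, -5.44, -6.15]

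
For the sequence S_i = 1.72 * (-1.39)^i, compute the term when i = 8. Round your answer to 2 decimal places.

S_8 = 1.72 * (-1.39)^8 ≈ 1.72 * 13.9354 ≈ 23.97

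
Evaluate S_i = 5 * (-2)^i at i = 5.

S_5 = 5 * (-2)^5 = 5 * -32 = -160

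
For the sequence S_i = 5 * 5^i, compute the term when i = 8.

S_8 = 5 * 5^8 = 5 * 390625 = 1953125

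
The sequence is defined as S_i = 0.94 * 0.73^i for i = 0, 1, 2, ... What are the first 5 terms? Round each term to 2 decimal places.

This is a geometric sequence.
i=0: S_0 = 0.94 * 0.73^0 = 0.94
i=1: S_1 = 0.94 * 0.73^1 ≈ 0.69
i=2: S_2 = 0.94 * 0.73^2 ≈ 0.5
i=3: S_3 = 0.94 * 0.73^3 ≈ 0.37
i=4: S_4 = 0.94 * 0.73^4 ≈ 0.27
The first 5 terms are: [0.94, 0.69, 0.5, 0.37, 0.27]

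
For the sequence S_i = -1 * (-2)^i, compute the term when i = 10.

S_10 = -1 * (-2)^10 = -1 * 1024 = -1024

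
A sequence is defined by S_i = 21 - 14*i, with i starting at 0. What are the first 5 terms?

This is an arithmetic sequence.
i=0: S_0 = 21 + -14*0 = 21
i=1: S_1 = 21 + -14*1 = 7
i=2: S_2 = 21 + -14*2 = -7
i=3: S_3 = 21 + -14*3 = -21
i=4: S_4 = 21 + -14*4 = -35
The first 5 terms are: [21, 7, -7, -21, -35]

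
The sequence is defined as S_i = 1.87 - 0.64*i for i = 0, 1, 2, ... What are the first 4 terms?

This is an arithmetic sequence.
i=0: S_0 = 1.87 + -0.64*0 = 1.87
i=1: S_1 = 1.87 + -0.64*1 = 1.23
i=2: S_2 = 1.87 + -0.64*2 = 0.59
i=3: S_3 = 1.87 + -0.64*3 = -0.05
The first 4 terms are: [1.87, 1.23, 0.59, -0.05]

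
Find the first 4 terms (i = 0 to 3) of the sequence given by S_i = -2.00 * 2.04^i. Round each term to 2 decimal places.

This is a geometric sequence.
i=0: S_0 = -2.0 * 2.04^0 = -2.0
i=1: S_1 = -2.0 * 2.04^1 = -4.08
i=2: S_2 = -2.0 * 2.04^2 ≈ -8.32
i=3: S_3 = -2.0 * 2.04^3 ≈ -16.98
The first 4 terms are: [-2.0, -4.08, -8.32, -16.98]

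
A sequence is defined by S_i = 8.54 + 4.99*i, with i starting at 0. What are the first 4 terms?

This is an arithmetic sequence.
i=0: S_0 = 8.54 + 4.99*0 = 8.54
i=1: S_1 = 8.54 + 4.99*1 = 13.53
i=2: S_2 = 8.54 + 4.99*2 = 18.52
i=3: S_3 = 8.54 + 4.99*3 = 23.51
The first 4 terms are: [8.54, 13.53, 18.52, 23.51]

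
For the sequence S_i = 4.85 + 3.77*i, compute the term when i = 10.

S_10 = 4.85 + 3.77*10 = 4.85 + 37.7 = 42.55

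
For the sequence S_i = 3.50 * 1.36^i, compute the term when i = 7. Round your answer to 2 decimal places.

S_7 = 3.5 * 1.36^7 ≈ 3.5 * 8.6054 ≈ 30.12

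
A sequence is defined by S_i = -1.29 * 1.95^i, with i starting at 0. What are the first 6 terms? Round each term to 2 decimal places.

This is a geometric sequence.
i=0: S_0 = -1.29 * 1.95^0 = -1.29
i=1: S_1 = -1.29 * 1.95^1 ≈ -2.52
i=2: S_2 = -1.29 * 1.95^2 ≈ -4.91
i=3: S_3 = -1.29 * 1.95^3 ≈ -9.57
i=4: S_4 = -1.29 * 1.95^4 ≈ -18.65
i=5: S_5 = -1.29 * 1.95^5 ≈ -36.37
The first 6 terms are: [-1.29, -2.52, -4.91, -9.57, -18.65, -36.37]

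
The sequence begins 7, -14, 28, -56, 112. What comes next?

Ratios: -14 / 7 = -2.0
This is a geometric sequence with common ratio r = -2.
Next term = 112 * -2 = -224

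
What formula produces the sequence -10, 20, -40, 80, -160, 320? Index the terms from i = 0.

Check ratios: 20 / -10 = -2.0
Common ratio r = -2.
First term a = -10.
Formula: S_i = -10 * (-2)^i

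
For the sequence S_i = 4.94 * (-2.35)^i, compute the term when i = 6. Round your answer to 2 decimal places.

S_6 = 4.94 * (-2.35)^6 ≈ 4.94 * 168.4252 ≈ 832.02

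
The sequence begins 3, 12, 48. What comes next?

Ratios: 12 / 3 = 4.0
This is a geometric sequence with common ratio r = 4.
Next term = 48 * 4 = 192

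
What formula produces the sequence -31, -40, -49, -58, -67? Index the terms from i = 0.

Check differences: -40 - -31 = -9
-49 - -40 = -9
Common difference d = -9.
First term a = -31.
Formula: S_i = -31 - 9*i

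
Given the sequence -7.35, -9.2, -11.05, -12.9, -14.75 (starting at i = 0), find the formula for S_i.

Check differences: -9.2 - -7.35 = -1.85
-11.05 - -9.2 = -1.85
Common difference d = -1.85.
First term a = -7.35.
Formula: S_i = -7.35 - 1.85*i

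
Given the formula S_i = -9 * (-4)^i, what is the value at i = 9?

S_9 = -9 * (-4)^9 = -9 * -262144 = 2359296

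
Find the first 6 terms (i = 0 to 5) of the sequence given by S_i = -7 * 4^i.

This is a geometric sequence.
i=0: S_0 = -7 * 4^0 = -7
i=1: S_1 = -7 * 4^1 = -28
i=2: S_2 = -7 * 4^2 = -112
i=3: S_3 = -7 * 4^3 = -448
i=4: S_4 = -7 * 4^4 = -1792
i=5: S_5 = -7 * 4^5 = -7168
The first 6 terms are: [-7, -28, -112, -448, -1792, -7168]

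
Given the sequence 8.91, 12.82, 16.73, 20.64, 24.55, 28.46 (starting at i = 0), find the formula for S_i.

Check differences: 12.82 - 8.91 = 3.91
16.73 - 12.82 = 3.91
Common difference d = 3.91.
First term a = 8.91.
Formula: S_i = 8.91 + 3.91*i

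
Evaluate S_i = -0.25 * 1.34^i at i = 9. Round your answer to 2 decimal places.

S_9 = -0.25 * 1.34^9 ≈ -0.25 * 13.9297 ≈ -3.48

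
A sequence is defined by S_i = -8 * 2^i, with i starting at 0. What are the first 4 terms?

This is a geometric sequence.
i=0: S_0 = -8 * 2^0 = -8
i=1: S_1 = -8 * 2^1 = -16
i=2: S_2 = -8 * 2^2 = -32
i=3: S_3 = -8 * 2^3 = -64
The first 4 terms are: [-8, -16, -32, -64]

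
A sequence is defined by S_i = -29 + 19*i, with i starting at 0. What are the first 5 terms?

This is an arithmetic sequence.
i=0: S_0 = -29 + 19*0 = -29
i=1: S_1 = -29 + 19*1 = -10
i=2: S_2 = -29 + 19*2 = 9
i=3: S_3 = -29 + 19*3 = 28
i=4: S_4 = -29 + 19*4 = 47
The first 5 terms are: [-29, -10, 9, 28, 47]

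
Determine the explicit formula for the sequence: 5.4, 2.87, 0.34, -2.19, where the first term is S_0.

Check differences: 2.87 - 5.4 = -2.53
0.34 - 2.87 = -2.53
Common difference d = -2.53.
First term a = 5.4.
Formula: S_i = 5.40 - 2.53*i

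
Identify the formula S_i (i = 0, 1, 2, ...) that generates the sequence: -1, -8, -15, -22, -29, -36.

Check differences: -8 - -1 = -7
-15 - -8 = -7
Common difference d = -7.
First term a = -1.
Formula: S_i = -1 - 7*i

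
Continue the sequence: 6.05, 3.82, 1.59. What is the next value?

Differences: 3.82 - 6.05 = -2.23
This is an arithmetic sequence with common difference d = -2.23.
Next term = 1.59 + -2.23 = -0.64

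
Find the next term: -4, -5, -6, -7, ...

Differences: -5 - -4 = -1
This is an arithmetic sequence with common difference d = -1.
Next term = -7 + -1 = -8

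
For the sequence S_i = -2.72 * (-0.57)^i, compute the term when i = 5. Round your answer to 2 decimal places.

S_5 = -2.72 * (-0.57)^5 ≈ -2.72 * -0.0602 ≈ 0.16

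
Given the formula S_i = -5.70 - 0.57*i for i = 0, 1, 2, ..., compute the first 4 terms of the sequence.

This is an arithmetic sequence.
i=0: S_0 = -5.7 + -0.57*0 = -5.7
i=1: S_1 = -5.7 + -0.57*1 = -6.27
i=2: S_2 = -5.7 + -0.57*2 = -6.84
i=3: S_3 = -5.7 + -0.57*3 = -7.41
The first 4 terms are: [-5.7, -6.27, -6.84, -7.41]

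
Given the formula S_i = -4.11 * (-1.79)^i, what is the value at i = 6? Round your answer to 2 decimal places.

S_6 = -4.11 * (-1.79)^6 ≈ -4.11 * 32.8941 ≈ -135.19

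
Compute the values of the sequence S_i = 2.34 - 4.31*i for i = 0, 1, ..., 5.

This is an arithmetic sequence.
i=0: S_0 = 2.34 + -4.31*0 = 2.34
i=1: S_1 = 2.34 + -4.31*1 = -1.97
i=2: S_2 = 2.34 + -4.31*2 = -6.28
i=3: S_3 = 2.34 + -4.31*3 = -10.59
i=4: S_4 = 2.34 + -4.31*4 = -14.9
i=5: S_5 = 2.34 + -4.31*5 = -19.21
The first 6 terms are: [2.34, -1.97, -6.28, -10.59, -14.9, -19.21]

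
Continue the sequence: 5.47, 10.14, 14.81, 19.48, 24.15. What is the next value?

Differences: 10.14 - 5.47 = 4.67
This is an arithmetic sequence with common difference d = 4.67.
Next term = 24.15 + 4.67 = 28.82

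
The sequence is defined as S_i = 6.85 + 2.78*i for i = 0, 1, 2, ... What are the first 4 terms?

This is an arithmetic sequence.
i=0: S_0 = 6.85 + 2.78*0 = 6.85
i=1: S_1 = 6.85 + 2.78*1 = 9.63
i=2: S_2 = 6.85 + 2.78*2 = 12.41
i=3: S_3 = 6.85 + 2.78*3 = 15.19
The first 4 terms are: [6.85, 9.63, 12.41, 15.19]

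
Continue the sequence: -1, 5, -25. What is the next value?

Ratios: 5 / -1 = -5.0
This is a geometric sequence with common ratio r = -5.
Next term = -25 * -5 = 125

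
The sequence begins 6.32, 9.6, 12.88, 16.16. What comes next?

Differences: 9.6 - 6.32 = 3.28
This is an arithmetic sequence with common difference d = 3.28.
Next term = 16.16 + 3.28 = 19.44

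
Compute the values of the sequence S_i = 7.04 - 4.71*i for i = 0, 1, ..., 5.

This is an arithmetic sequence.
i=0: S_0 = 7.04 + -4.71*0 = 7.04
i=1: S_1 = 7.04 + -4.71*1 = 2.33
i=2: S_2 = 7.04 + -4.71*2 = -2.38
i=3: S_3 = 7.04 + -4.71*3 = -7.09
i=4: S_4 = 7.04 + -4.71*4 = -11.8
i=5: S_5 = 7.04 + -4.71*5 = -16.51
The first 6 terms are: [7.04, 2.33, -2.38, -7.09, -11.8, -16.51]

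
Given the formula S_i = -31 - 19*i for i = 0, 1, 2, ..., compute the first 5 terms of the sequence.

This is an arithmetic sequence.
i=0: S_0 = -31 + -19*0 = -31
i=1: S_1 = -31 + -19*1 = -50
i=2: S_2 = -31 + -19*2 = -69
i=3: S_3 = -31 + -19*3 = -88
i=4: S_4 = -31 + -19*4 = -107
The first 5 terms are: [-31, -50, -69, -88, -107]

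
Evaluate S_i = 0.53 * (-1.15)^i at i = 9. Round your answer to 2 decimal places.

S_9 = 0.53 * (-1.15)^9 ≈ 0.53 * -3.5179 ≈ -1.86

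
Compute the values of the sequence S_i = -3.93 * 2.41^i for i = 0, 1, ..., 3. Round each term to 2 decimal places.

This is a geometric sequence.
i=0: S_0 = -3.93 * 2.41^0 = -3.93
i=1: S_1 = -3.93 * 2.41^1 ≈ -9.47
i=2: S_2 = -3.93 * 2.41^2 ≈ -22.83
i=3: S_3 = -3.93 * 2.41^3 ≈ -55.01
The first 4 terms are: [-3.93, -9.47, -22.83, -55.01]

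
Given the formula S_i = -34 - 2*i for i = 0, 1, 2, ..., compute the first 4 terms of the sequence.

This is an arithmetic sequence.
i=0: S_0 = -34 + -2*0 = -34
i=1: S_1 = -34 + -2*1 = -36
i=2: S_2 = -34 + -2*2 = -38
i=3: S_3 = -34 + -2*3 = -40
The first 4 terms are: [-34, -36, -38, -40]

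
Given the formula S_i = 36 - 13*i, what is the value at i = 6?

S_6 = 36 + -13*6 = 36 + -78 = -42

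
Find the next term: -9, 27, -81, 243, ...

Ratios: 27 / -9 = -3.0
This is a geometric sequence with common ratio r = -3.
Next term = 243 * -3 = -729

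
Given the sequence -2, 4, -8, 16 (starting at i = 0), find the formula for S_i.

Check ratios: 4 / -2 = -2.0
Common ratio r = -2.
First term a = -2.
Formula: S_i = -2 * (-2)^i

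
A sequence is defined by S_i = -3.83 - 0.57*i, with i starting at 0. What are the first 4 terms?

This is an arithmetic sequence.
i=0: S_0 = -3.83 + -0.57*0 = -3.83
i=1: S_1 = -3.83 + -0.57*1 = -4.4
i=2: S_2 = -3.83 + -0.57*2 = -4.97
i=3: S_3 = -3.83 + -0.57*3 = -5.54
The first 4 terms are: [-3.83, -4.4, -4.97, -5.54]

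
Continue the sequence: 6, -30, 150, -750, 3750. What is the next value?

Ratios: -30 / 6 = -5.0
This is a geometric sequence with common ratio r = -5.
Next term = 3750 * -5 = -18750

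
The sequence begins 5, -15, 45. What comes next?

Ratios: -15 / 5 = -3.0
This is a geometric sequence with common ratio r = -3.
Next term = 45 * -3 = -135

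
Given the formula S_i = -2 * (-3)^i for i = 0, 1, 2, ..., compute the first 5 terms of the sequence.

This is a geometric sequence.
i=0: S_0 = -2 * (-3)^0 = -2
i=1: S_1 = -2 * (-3)^1 = 6
i=2: S_2 = -2 * (-3)^2 = -18
i=3: S_3 = -2 * (-3)^3 = 54
i=4: S_4 = -2 * (-3)^4 = -162
The first 5 terms are: [-2, 6, -18, 54, -162]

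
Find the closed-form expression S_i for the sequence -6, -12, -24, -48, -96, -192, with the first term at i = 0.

Check ratios: -12 / -6 = 2.0
Common ratio r = 2.
First term a = -6.
Formula: S_i = -6 * 2^i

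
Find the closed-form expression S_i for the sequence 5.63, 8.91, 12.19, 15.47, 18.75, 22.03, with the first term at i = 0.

Check differences: 8.91 - 5.63 = 3.28
12.19 - 8.91 = 3.28
Common difference d = 3.28.
First term a = 5.63.
Formula: S_i = 5.63 + 3.28*i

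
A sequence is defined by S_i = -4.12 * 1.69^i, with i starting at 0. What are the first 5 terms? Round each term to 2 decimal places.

This is a geometric sequence.
i=0: S_0 = -4.12 * 1.69^0 = -4.12
i=1: S_1 = -4.12 * 1.69^1 ≈ -6.96
i=2: S_2 = -4.12 * 1.69^2 ≈ -11.77
i=3: S_3 = -4.12 * 1.69^3 ≈ -19.89
i=4: S_4 = -4.12 * 1.69^4 ≈ -33.61
The first 5 terms are: [-4.12, -6.96, -11.77, -19.89, -33.61]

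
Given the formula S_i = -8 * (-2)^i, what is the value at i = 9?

S_9 = -8 * (-2)^9 = -8 * -512 = 4096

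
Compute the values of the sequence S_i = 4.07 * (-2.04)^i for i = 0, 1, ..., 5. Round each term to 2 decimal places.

This is a geometric sequence.
i=0: S_0 = 4.07 * (-2.04)^0 = 4.07
i=1: S_1 = 4.07 * (-2.04)^1 ≈ -8.3
i=2: S_2 = 4.07 * (-2.04)^2 ≈ 16.94
i=3: S_3 = 4.07 * (-2.04)^3 ≈ -34.55
i=4: S_4 = 4.07 * (-2.04)^4 ≈ 70.49
i=5: S_5 = 4.07 * (-2.04)^5 ≈ -143.8
The first 6 terms are: [4.07, -8.3, 16.94, -34.55, 70.49, -143.8]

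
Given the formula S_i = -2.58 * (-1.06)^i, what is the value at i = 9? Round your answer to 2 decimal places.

S_9 = -2.58 * (-1.06)^9 ≈ -2.58 * -1.6895 ≈ 4.36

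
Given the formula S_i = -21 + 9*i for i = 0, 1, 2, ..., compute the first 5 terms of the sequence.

This is an arithmetic sequence.
i=0: S_0 = -21 + 9*0 = -21
i=1: S_1 = -21 + 9*1 = -12
i=2: S_2 = -21 + 9*2 = -3
i=3: S_3 = -21 + 9*3 = 6
i=4: S_4 = -21 + 9*4 = 15
The first 5 terms are: [-21, -12, -3, 6, 15]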